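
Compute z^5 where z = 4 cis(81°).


r^5 = 4^5 = 1024
n*theta = 5*81° = 405° = 45° (mod 360)
a = 1024*cos(45°) = 724.0773
b = 1024*sin(45°) = 724.0773

1024 cis(45°) = 724.0773 + 724.0773i


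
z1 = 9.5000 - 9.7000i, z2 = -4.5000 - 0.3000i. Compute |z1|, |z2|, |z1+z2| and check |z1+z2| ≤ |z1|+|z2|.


|z1| = sqrt(9.5^2 + (-9.7)^2) = sqrt(184.34) = 13.5772
|z2| = sqrt((-4.5)^2 + (-0.3)^2) = sqrt(20.34) = 4.5100
z1+z2 = 5.0000 - 10.0000i
|z1+z2| = sqrt(125) = 11.1803
|z1|+|z2| = 13.5772 + 4.5100 = 18.0872

|z1+z2| = 11.1803 ≤ |z1|+|z2| = 18.0872 (verified)


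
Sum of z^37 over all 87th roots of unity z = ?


The roots are w_k = w^k with w = e^(2*pi*i/87), and (w^k)^37 = (w^37)^k.
So S = 1 + u + u^2 + ... + u^(86) with u = w^37.
37 = 0*87 + 37, so 37 is not a multiple of 87: u = w^37 ≠ 1 (w is a primitive 87th root), while u^87 = (w^87)^37 = 1.
Geometric series: S = (1 - u^87)/(1 - u) = (1 - 1)/(1 - u) = 0

S = 0


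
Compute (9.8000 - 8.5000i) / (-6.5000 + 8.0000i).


Conjugate of z2 = -6.5000 - 8.0000i
Numerator: (9.8000 - 8.5000i)(-6.5000 - 8.0000i) = -131.7000 - 23.1500i
Denominator: (-6.5)^2 + 8^2 = 106.25
Result = (-131.7000 - 23.1500i)/106.25

-1.2395 - 0.2179i


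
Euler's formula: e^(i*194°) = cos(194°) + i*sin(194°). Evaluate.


cos(194°) = -0.9703
sin(194°) = -0.2419

e^(i*194°) = -0.9703 - 0.2419i


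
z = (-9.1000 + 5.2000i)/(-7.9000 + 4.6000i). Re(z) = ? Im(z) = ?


Multiply by conjugate: (-9.1000 + 5.2000i)(-7.9000 - 4.6000i) / ((-7.9)^2 + 4.6^2)
Numerator real = -9.1*(-7.9) + 5.2*4.6 = 95.81
Numerator imag = 5.2*(-7.9) - (-9.1)*4.6 = 0.78
Denominator = 83.57
Re(z) = 95.81/83.57 = 1.1465
Im(z) = 0.78/83.57 = 0.0093

Re(z) = 1.1465, Im(z) = 0.0093


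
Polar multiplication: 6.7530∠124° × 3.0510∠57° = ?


r = 6.7530 * 3.0510 = 20.6034
theta = 124° + 57° = 181° = 181° (mod 360)

20.6034 cis(181°)


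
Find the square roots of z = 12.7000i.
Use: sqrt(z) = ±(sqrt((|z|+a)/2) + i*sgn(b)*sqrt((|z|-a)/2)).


|z| = sqrt(0+161.29) = 12.7000
sqrt((|z|+a)/2) = sqrt((12.7000+0)/2) = sqrt(6.3500) = 2.5199
sqrt((|z|-a)/2) = sqrt((12.7000-0)/2) = sqrt(6.3500) = 2.5199

±(2.5199 + 2.5199i) i.e. 2.5199 + 2.5199i and -2.5199 - 2.5199i


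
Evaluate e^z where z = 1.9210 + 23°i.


e^1.9210 = 6.8278
cos(23°) = 0.9205
sin(23°) = 0.39073
Real = 6.8278*0.9205 = 6.2850
Imag = 6.8278*0.39073 = 2.6678

6.2850 + 2.6678i


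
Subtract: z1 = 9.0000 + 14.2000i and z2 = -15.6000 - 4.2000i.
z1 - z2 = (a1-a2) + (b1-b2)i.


Real: 9 + 15.6 = 24.6
Imag: 14.2 + 4.2 = 18.4

24.6000 + 18.4000i


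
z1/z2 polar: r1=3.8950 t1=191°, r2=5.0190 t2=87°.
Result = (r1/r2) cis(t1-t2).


r = 3.8950 / 5.0190 = 0.7761
theta = 191° - 87° = 104° = 104° (mod 360)

0.7761 cis(104°)


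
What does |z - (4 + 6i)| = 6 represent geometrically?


|z - z0| = r is a circle with center z0 and radius r.
Center = (4, 6), radius = 6

Circle with center (4, 6) and radius 6


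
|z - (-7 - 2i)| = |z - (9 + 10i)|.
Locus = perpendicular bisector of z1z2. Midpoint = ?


Equal distances means the locus is the perpendicular bisector of z1 and z2.
Midpoint = ((-7+9)/2, (-2+10)/2) = (1.0000, 4.0000)

Perpendicular bisector through (1.0000, 4.0000)


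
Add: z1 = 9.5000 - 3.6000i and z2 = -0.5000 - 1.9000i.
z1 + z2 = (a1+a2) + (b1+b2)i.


Real: 9.5 - 0.5 = 9
Imag: -3.6 - 1.9 = -5.5

9.0000 - 5.5000i


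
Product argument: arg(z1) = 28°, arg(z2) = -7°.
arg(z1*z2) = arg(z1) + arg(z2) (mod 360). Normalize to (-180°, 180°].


arg(z1*z2) = 28° - 7° = 21°
Normalized to (-180°, 180°]: 21°

21°


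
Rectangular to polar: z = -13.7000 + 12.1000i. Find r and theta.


r = sqrt(187.69+146.41) = sqrt(334.1) = 18.2784
theta = atan2(12.1, -13.7) = 138.5487 degrees

r = 18.2784, theta = 138.5487 degrees


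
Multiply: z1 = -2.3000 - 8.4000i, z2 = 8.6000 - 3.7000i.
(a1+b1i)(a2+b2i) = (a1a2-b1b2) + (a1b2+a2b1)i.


Real = -2.3*8.6 - (-8.4)*(-3.7) = -19.78 - 31.08 = -50.86
Imag = -2.3*(-3.7) + 8.6*(-8.4) = 8.51 - (72.24) = -63.73

-50.8600 - 63.7300i


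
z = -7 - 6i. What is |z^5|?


|z| = sqrt(49+36) = sqrt(85) = 9.2195
|z^5| = |z|^5 = (sqrt(85))^5 = 85^2 * sqrt(85) = 7225*sqrt(85)

|z^5| = 7225*sqrt(85) ≈ 66611.2087


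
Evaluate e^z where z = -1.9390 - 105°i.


e^-1.9390 = 0.1438
cos(-105°) = -0.2588
sin(-105°) = -0.9659
Real = 0.1438*(-0.2588) = -0.0372
Imag = 0.1438*(-0.9659) = -0.1389

-0.0372 - 0.1389i


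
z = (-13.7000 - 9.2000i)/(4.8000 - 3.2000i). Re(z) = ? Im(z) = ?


Multiply by conjugate: (-13.7000 - 9.2000i)(4.8000 + 3.2000i) / (4.8^2 + (-3.2)^2)
Numerator real = -13.7*4.8 - (9.2)*(-3.2) = -36.32
Numerator imag = -9.2*4.8 - (-13.7)*(-3.2) = -88
Denominator = 33.28
Re(z) = -36.32/33.28 = -1.0913
Im(z) = -88/33.28 = -2.6442

Re(z) = -1.0913, Im(z) = -2.6442


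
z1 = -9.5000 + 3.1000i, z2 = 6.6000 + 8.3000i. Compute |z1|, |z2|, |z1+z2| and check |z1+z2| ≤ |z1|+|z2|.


|z1| = sqrt((-9.5)^2 + 3.1^2) = sqrt(99.86) = 9.9930
|z2| = sqrt(6.6^2 + 8.3^2) = sqrt(112.45) = 10.6042
z1+z2 = -2.9000 + 11.4000i
|z1+z2| = sqrt(138.37) = 11.7631
|z1|+|z2| = 9.9930 + 10.6042 = 20.5972

|z1+z2| = 11.7631 ≤ |z1|+|z2| = 20.5972 (verified)


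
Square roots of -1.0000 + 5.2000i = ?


|z| = sqrt(1+27.04) = 5.2953
sqrt((|z|+a)/2) = sqrt((5.2953+(-1))/2) = sqrt(2.1476) = 1.4655
sqrt((|z|-a)/2) = sqrt((5.2953-(-1))/2) = sqrt(3.1476) = 1.7742

±(1.4655 + 1.7742i) i.e. 1.4655 + 1.7742i and -1.4655 - 1.7742i


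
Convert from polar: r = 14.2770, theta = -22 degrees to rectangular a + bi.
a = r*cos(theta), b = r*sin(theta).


a = 14.2770*cos(-22°) = 14.2770*0.927184 = 13.2374
b = 14.2770*sin(-22°) = 14.2770*(-0.37461) = -5.3483

13.2374 - 5.3483i


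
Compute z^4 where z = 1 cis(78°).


r^4 = 1^4 = 1
n*theta = 4*78° = 312° = 312° (mod 360)
a = 1*cos(312°) = 0.6691
b = 1*sin(312°) = -0.7431

1 cis(312°) = 0.6691 - 0.7431i


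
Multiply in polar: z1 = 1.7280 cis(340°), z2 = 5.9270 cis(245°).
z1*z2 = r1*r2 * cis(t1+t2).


r = 1.7280 * 5.9270 = 10.2419
theta = 340° + 245° = 585° = 225° (mod 360)

10.2419 cis(225°)


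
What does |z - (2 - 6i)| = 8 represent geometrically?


|z - z0| = r is a circle with center z0 and radius r.
Center = (2, -6), radius = 8

Circle with center (2, -6) and radius 8


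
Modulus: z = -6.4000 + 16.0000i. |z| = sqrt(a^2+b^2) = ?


|z| = sqrt((-6.4)^2 + 16^2) = sqrt(40.96 + 256) = sqrt(296.96) = 17.2325

|z| = 17.2325


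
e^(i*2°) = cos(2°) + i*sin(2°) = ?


cos(2°) = 0.9994
sin(2°) = 0.0349

e^(i*2°) = 0.9994 + 0.0349i


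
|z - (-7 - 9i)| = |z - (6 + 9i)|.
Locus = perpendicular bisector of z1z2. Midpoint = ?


Equal distances means the locus is the perpendicular bisector of z1 and z2.
Midpoint = ((-7+6)/2, (-9+9)/2) = (-0.5000, 0)

Perpendicular bisector through (-0.5000, 0)


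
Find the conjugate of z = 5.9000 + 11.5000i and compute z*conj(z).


z_bar = 5.9000 - 11.5000i
z*z_bar = 5.9^2 + 11.5^2 = 34.81 + 132.25 = 167.06

z_bar = 5.9000 - 11.5000i, z*z_bar = 167.06


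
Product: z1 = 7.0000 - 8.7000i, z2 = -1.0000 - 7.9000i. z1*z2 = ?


Real = 7*(-1) - (-8.7)*(-7.9) = -7 - 68.73 = -75.73
Imag = 7*(-7.9) - (1)*(-8.7) = -55.3 + 8.7 = -46.6

-75.7300 - 46.6000i


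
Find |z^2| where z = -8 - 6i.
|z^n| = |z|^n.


|z| = sqrt(64+36) = sqrt(100) = 10
|z^2| = |z|^2 = 10^2 = 100

|z^2| = 100


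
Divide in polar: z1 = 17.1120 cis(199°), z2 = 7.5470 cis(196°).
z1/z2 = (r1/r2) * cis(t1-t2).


r = 17.1120 / 7.5470 = 2.2674
theta = 199° - 196° = 3° = 3° (mod 360)

2.2674 cis(3°)


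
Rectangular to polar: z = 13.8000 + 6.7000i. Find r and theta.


r = sqrt(190.44+44.89) = sqrt(235.33) = 15.3405
theta = atan2(6.7, 13.8) = 25.8969 degrees

r = 15.3405, theta = 25.8969 degrees


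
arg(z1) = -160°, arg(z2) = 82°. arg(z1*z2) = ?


arg(z1*z2) = -160° + 82° = -78°
Normalized to (-180°, 180°]: -78°

-78°


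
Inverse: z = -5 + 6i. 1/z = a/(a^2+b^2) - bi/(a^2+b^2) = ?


|z|^2 = 25+36 = 61
1/z = (-5 - 6i)/61

1/z = -0.0820 - 0.0984i


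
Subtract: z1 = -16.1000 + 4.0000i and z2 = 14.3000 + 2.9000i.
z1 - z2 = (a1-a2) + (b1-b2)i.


Real: -16.1 - 14.3 = -30.4
Imag: 4 - 2.9 = 1.1

-30.4000 + 1.1000i


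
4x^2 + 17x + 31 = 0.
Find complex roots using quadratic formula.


disc = 17^2 - 4*4*31 = 289 - 496 = -207
sqrt(|disc|) = sqrt(207) = 14.3875
Real part = -17/(2*4) = -2.1250
Imag part = 14.3875/(2*4) = 1.7984

-2.1250 ± 1.7984i


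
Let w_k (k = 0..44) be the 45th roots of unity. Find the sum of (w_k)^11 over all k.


The roots are w_k = w^k with w = e^(2*pi*i/45), and (w^k)^11 = (w^11)^k.
So S = 1 + u + u^2 + ... + u^(44) with u = w^11.
11 = 0*45 + 11, so 11 is not a multiple of 45: u = w^11 ≠ 1 (w is a primitive 45th root), while u^45 = (w^45)^11 = 1.
Geometric series: S = (1 - u^45)/(1 - u) = (1 - 1)/(1 - u) = 0

S = 0


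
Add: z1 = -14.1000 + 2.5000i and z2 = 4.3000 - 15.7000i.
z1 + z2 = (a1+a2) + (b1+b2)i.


Real: -14.1 + 4.3 = -9.8
Imag: 2.5 - 15.7 = -13.2

-9.8000 - 13.2000i


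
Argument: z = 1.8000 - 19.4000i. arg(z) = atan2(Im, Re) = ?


Re = 1.8, Im = -19.4
arg = atan2(-19.4, 1.8) = -84.6991 degrees

arg(z) = -84.6991 degrees


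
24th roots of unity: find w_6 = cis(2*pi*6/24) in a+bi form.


Angle = 360*6/24 = 90°
a = cos(90°) = 0
b = sin(90°) = 1.0000

0 + 1.0000i


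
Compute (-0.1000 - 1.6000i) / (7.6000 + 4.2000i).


Conjugate of z2 = 7.6000 - 4.2000i
Numerator: (-0.1000 - 1.6000i)(7.6000 - 4.2000i) = -7.4800 - 11.7400i
Denominator: 7.6^2 + 4.2^2 = 75.4
Result = (-7.4800 - 11.7400i)/75.4

-0.0992 - 0.1557i


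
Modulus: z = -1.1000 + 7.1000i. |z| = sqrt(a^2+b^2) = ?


|z| = sqrt((-1.1)^2 + 7.1^2) = sqrt(1.21 + 50.41) = sqrt(51.62) = 7.1847

|z| = 7.1847


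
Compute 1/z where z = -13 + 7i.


|z|^2 = 169+49 = 218
1/z = (-13 - 7i)/218

1/z = -0.0596 - 0.0321i


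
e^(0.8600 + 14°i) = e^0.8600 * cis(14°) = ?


e^0.8600 = 2.3632
cos(14°) = 0.9703
sin(14°) = 0.2419
Real = 2.3632*0.9703 = 2.2930
Imag = 2.3632*0.2419 = 0.5717

2.2930 + 0.5717i


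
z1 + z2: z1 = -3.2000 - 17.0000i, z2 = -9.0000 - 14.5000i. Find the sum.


Real: -3.2 - 9 = -12.2
Imag: -17 - 14.5 = -31.5

-12.2000 - 31.5000i


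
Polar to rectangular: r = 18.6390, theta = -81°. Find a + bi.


a = 18.6390*cos(-81°) = 18.6390*0.156434 = 2.9158
b = 18.6390*sin(-81°) = 18.6390*(-0.987688) = -18.4095

2.9158 - 18.4095i


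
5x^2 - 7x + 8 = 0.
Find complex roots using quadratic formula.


disc = (-7)^2 - 4*5*8 = 49 - 160 = -111
sqrt(|disc|) = sqrt(111) = 10.5357
Real part = 7/(2*5) = 0.7000
Imag part = 10.5357/(2*5) = 1.0536

0.7000 ± 1.0536i


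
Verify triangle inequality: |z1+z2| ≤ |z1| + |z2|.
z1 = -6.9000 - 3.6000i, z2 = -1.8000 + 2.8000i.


|z1| = sqrt((-6.9)^2 + (-3.6)^2) = sqrt(60.57) = 7.7827
|z2| = sqrt((-1.8)^2 + 2.8^2) = sqrt(11.08) = 3.3287
z1+z2 = -8.7000 - 0.8000i
|z1+z2| = sqrt(76.33) = 8.7367
|z1|+|z2| = 7.7827 + 3.3287 = 11.1114

|z1+z2| = 8.7367 ≤ |z1|+|z2| = 11.1114 (verified)


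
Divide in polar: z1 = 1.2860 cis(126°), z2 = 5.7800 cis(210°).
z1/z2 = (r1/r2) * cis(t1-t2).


r = 1.2860 / 5.7800 = 0.2225
theta = 126° - 210° = -84° = 276° (mod 360)

0.2225 cis(276°)


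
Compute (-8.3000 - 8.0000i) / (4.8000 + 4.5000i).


Conjugate of z2 = 4.8000 - 4.5000i
Numerator: (-8.3000 - 8.0000i)(4.8000 - 4.5000i) = -75.8400 - 1.0500i
Denominator: 4.8^2 + 4.5^2 = 43.29
Result = (-75.8400 - 1.0500i)/43.29

-1.7519 - 0.0243i


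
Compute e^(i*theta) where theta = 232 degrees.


cos(232°) = -0.6157
sin(232°) = -0.7880

e^(i*232°) = -0.6157 - 0.7880i


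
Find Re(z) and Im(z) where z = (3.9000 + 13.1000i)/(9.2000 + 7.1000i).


Multiply by conjugate: (3.9000 + 13.1000i)(9.2000 - 7.1000i) / (9.2^2 + 7.1^2)
Numerator real = 3.9*9.2 + 13.1*7.1 = 128.89
Numerator imag = 13.1*9.2 - 3.9*7.1 = 92.83
Denominator = 135.05
Re(z) = 128.89/135.05 = 0.9544
Im(z) = 92.83/135.05 = 0.6874

Re(z) = 0.9544, Im(z) = 0.6874


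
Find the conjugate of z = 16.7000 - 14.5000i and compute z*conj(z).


z_bar = 16.7000 + 14.5000i
z*z_bar = 16.7^2 + (-14.5)^2 = 278.89 + 210.25 = 489.14

z_bar = 16.7000 + 14.5000i, z*z_bar = 489.14


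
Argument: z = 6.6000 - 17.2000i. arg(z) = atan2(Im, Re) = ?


Re = 6.6, Im = -17.2
arg = atan2(-17.2, 6.6) = -69.0071 degrees

arg(z) = -69.0071 degrees


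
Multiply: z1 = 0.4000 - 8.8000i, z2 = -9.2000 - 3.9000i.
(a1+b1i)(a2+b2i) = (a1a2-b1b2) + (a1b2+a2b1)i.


Real = 0.4*(-9.2) - (-8.8)*(-3.9) = -3.68 - 34.32 = -38
Imag = 0.4*(-3.9) - (9.2)*(-8.8) = -1.56 + 80.96 = 79.4

-38.0000 + 79.4000i


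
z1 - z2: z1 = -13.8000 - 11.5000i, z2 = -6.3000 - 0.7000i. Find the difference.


Real: -13.8 + 6.3 = -7.5
Imag: -11.5 + 0.7 = -10.8

-7.5000 - 10.8000i


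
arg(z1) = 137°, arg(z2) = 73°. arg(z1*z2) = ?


arg(z1*z2) = 137° + 73° = 210°
Normalized to (-180°, 180°]: -150°

-150°


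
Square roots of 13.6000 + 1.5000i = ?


|z| = sqrt(184.96+2.25) = 13.6825
sqrt((|z|+a)/2) = sqrt((13.6825+13.6)/2) = sqrt(13.6412) = 3.6934
sqrt((|z|-a)/2) = sqrt((13.6825-13.6)/2) = sqrt(0.0412) = 0.2031

±(3.6934 + 0.2031i) i.e. 3.6934 + 0.2031i and -3.6934 - 0.2031i


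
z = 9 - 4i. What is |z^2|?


|z| = sqrt(81+16) = sqrt(97) = 9.8489
|z^2| = |z|^2 = (sqrt(97))^2 = 97

|z^2| = 97


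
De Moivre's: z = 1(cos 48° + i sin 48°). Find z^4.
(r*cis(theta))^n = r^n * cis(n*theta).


r^4 = 1^4 = 1
n*theta = 4*48° = 192° = 192° (mod 360)
a = 1*cos(192°) = -0.9781
b = 1*sin(192°) = -0.2079

1 cis(192°) = -0.9781 - 0.2079i


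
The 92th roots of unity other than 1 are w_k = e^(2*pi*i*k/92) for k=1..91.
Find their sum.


With w = e^(2*pi*i/92), all 92 of the 92th roots of unity w^0 = 1, w, ..., w^(91) sum to 0: 1 + w + ... + w^(91) = (1 - w^92)/(1 - w) = 0 since w^92 = 1, w ≠ 1.
Removing the root 1: w + w^2 + ... + w^(91) = 0 - 1 = -1

Sum = -1


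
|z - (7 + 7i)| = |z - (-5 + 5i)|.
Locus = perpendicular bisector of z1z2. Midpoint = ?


Equal distances means the locus is the perpendicular bisector of z1 and z2.
Midpoint = ((7+(-5))/2, (7+5)/2) = (1.0000, 6.0000)

Perpendicular bisector through (1.0000, 6.0000)


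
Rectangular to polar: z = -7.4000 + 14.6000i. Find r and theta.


r = sqrt(54.76+213.16) = sqrt(267.92) = 16.3683
theta = atan2(14.6, -7.4) = 116.8781 degrees

r = 16.3683, theta = 116.8781 degrees


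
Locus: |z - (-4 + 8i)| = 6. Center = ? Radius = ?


|z - z0| = r is a circle with center z0 and radius r.
Center = (-4, 8), radius = 6

Circle with center (-4, 8) and radius 6


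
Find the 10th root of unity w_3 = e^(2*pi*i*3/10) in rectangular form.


Angle = 360*3/10 = 108°
a = cos(108°) = -0.3090
b = sin(108°) = 0.9511

-0.3090 + 0.9511i


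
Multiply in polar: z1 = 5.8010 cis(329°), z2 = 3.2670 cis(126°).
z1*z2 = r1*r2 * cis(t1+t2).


r = 5.8010 * 3.2670 = 18.9519
theta = 329° + 126° = 455° = 95° (mod 360)

18.9519 cis(95°)


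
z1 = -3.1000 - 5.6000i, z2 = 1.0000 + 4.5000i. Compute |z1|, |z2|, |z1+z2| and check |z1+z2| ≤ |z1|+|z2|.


|z1| = sqrt((-3.1)^2 + (-5.6)^2) = sqrt(40.97) = 6.4008
|z2| = sqrt(1^2 + 4.5^2) = sqrt(21.25) = 4.6098
z1+z2 = -2.1000 - 1.1000i
|z1+z2| = sqrt(5.62) = 2.3707
|z1|+|z2| = 6.4008 + 4.6098 = 11.0106

|z1+z2| = 2.3707 ≤ |z1|+|z2| = 11.0106 (verified)


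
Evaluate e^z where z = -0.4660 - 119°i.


e^-0.4660 = 0.6275
cos(-119°) = -0.4848
sin(-119°) = -0.8746
Real = 0.6275*(-0.4848) = -0.3042
Imag = 0.6275*(-0.8746) = -0.5488

-0.3042 - 0.5488i


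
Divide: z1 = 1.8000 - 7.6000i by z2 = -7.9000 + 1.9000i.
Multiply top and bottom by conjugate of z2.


Conjugate of z2 = -7.9000 - 1.9000i
Numerator: (1.8000 - 7.6000i)(-7.9000 - 1.9000i) = -28.6600 + 56.6200i
Denominator: (-7.9)^2 + 1.9^2 = 66.02
Result = (-28.6600 + 56.6200i)/66.02

-0.4341 + 0.8576i


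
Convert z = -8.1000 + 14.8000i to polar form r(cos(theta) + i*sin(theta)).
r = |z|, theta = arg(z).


r = sqrt(65.61+219.04) = sqrt(284.65) = 16.8716
theta = atan2(14.8, -8.1) = 118.6918 degrees

r = 16.8716, theta = 118.6918 degrees


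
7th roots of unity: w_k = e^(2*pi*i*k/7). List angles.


The 7th roots of unity are cis(360k/7°) for k=0..6
Angle step = 360/7 = 51.4286°
Primitive root: cis(51.4286°)
Primitive root = 0.6235 + 0.7818i

7 roots at angles: 0°, 51.4286°, 102.8571°, 154.2857°, 205.7143°, 257.1429°, 308.5714°


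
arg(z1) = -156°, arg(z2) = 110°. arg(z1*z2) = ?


arg(z1*z2) = -156° + 110° = -46°
Normalized to (-180°, 180°]: -46°

-46°


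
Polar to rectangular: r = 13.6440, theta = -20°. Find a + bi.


a = 13.6440*cos(-20°) = 13.6440*0.939693 = 12.8212
b = 13.6440*sin(-20°) = 13.6440*(-0.34202) = -4.6665

12.8212 - 4.6665i


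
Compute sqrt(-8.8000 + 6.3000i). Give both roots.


|z| = sqrt(77.44+39.69) = 10.8227
sqrt((|z|+a)/2) = sqrt((10.8227+(-8.8))/2) = sqrt(1.0113) = 1.0056
sqrt((|z|-a)/2) = sqrt((10.8227-(-8.8))/2) = sqrt(9.8113) = 3.1323

±(1.0056 + 3.1323i) i.e. 1.0056 + 3.1323i and -1.0056 - 3.1323i


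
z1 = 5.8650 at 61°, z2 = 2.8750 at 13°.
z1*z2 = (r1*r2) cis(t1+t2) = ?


r = 5.8650 * 2.8750 = 16.8619
theta = 61° + 13° = 74° = 74° (mod 360)

16.8619 cis(74°)


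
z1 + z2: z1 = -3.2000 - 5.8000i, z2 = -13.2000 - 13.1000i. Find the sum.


Real: -3.2 - 13.2 = -16.4
Imag: -5.8 - 13.1 = -18.9

-16.4000 - 18.9000i


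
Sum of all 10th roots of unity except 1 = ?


With w = e^(2*pi*i/10), all 10 of the 10th roots of unity w^0 = 1, w, ..., w^(9) sum to 0: 1 + w + ... + w^(9) = (1 - w^10)/(1 - w) = 0 since w^10 = 1, w ≠ 1.
Removing the root 1: w + w^2 + ... + w^(9) = 0 - 1 = -1

Sum = -1


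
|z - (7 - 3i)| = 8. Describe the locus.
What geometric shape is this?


|z - z0| = r is a circle with center z0 and radius r.
Center = (7, -3), radius = 8

Circle with center (7, -3) and radius 8


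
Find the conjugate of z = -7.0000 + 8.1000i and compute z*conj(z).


z_bar = -7.0000 - 8.1000i
z*z_bar = (-7)^2 + 8.1^2 = 49 + 65.61 = 114.61

z_bar = -7.0000 - 8.1000i, z*z_bar = 114.61


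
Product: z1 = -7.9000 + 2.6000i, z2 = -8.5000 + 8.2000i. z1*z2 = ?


Real = -7.9*(-8.5) - 2.6*8.2 = 67.15 - 21.32 = 45.83
Imag = -7.9*8.2 - (8.5)*2.6 = -64.78 - (22.1) = -86.88

45.8300 - 86.8800i


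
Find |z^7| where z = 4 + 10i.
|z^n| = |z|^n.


|z| = sqrt(16+100) = sqrt(116) = 10.7703
|z^7| = |z|^7 = (sqrt(116))^7 = 116^3 * sqrt(116) = 1560896*sqrt(116)

|z^7| = 1560896*sqrt(116) ≈ 16811364.4136


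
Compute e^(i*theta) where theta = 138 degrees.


cos(138°) = -0.7431
sin(138°) = 0.6691

e^(i*138°) = -0.7431 + 0.6691i


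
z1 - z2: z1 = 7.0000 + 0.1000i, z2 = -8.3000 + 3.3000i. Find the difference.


Real: 7 + 8.3 = 15.3
Imag: 0.1 - 3.3 = -3.2

15.3000 - 3.2000i


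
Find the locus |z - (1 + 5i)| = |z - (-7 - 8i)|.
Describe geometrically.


Equal distances means the locus is the perpendicular bisector of z1 and z2.
Midpoint = ((1+(-7))/2, (5+(-8))/2) = (-3.0000, -1.5000)

Perpendicular bisector through (-3.0000, -1.5000)


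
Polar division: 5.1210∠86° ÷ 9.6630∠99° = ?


r = 5.1210 / 9.6630 = 0.5300
theta = 86° - 99° = -13° = 347° (mod 360)

0.5300 cis(347°)


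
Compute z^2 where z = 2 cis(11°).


r^2 = 2^2 = 4
n*theta = 2*11° = 22° = 22° (mod 360)
a = 4*cos(22°) = 3.7087
b = 4*sin(22°) = 1.4984

4 cis(22°) = 3.7087 + 1.4984i


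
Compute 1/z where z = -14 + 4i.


|z|^2 = 196+16 = 212
1/z = (-14 - 4i)/212

1/z = -0.0660 - 0.0189i


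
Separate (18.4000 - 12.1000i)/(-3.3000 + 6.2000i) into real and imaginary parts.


Multiply by conjugate: (18.4000 - 12.1000i)(-3.3000 - 6.2000i) / ((-3.3)^2 + 6.2^2)
Numerator real = 18.4*(-3.3) - (12.1)*6.2 = -135.74
Numerator imag = -12.1*(-3.3) - 18.4*6.2 = -74.15
Denominator = 49.33
Re(z) = -135.74/49.33 = -2.7517
Im(z) = -74.15/49.33 = -1.5031

Re(z) = -2.7517, Im(z) = -1.5031


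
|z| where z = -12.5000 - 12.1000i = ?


|z| = sqrt((-12.5)^2 + (-12.1)^2) = sqrt(156.25 + 146.41) = sqrt(302.66) = 17.3971

|z| = 17.3971


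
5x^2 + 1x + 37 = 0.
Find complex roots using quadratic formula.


disc = 1^2 - 4*5*37 = 1 - 740 = -739
sqrt(|disc|) = sqrt(739) = 27.1846
Real part = -1/(2*5) = -0.1000
Imag part = 27.1846/(2*5) = 2.7185

-0.1000 ± 2.7185i


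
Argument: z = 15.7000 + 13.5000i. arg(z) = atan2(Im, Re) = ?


Re = 15.7, Im = 13.5
arg = atan2(13.5, 15.7) = 40.6913 degrees

arg(z) = 40.6913 degrees


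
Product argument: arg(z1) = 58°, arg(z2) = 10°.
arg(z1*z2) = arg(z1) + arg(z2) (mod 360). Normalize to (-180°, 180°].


arg(z1*z2) = 58° + 10° = 68°
Normalized to (-180°, 180°]: 68°

68°


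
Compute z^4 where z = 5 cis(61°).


r^4 = 5^4 = 625
n*theta = 4*61° = 244° = 244° (mod 360)
a = 625*cos(244°) = -273.9820
b = 625*sin(244°) = -561.7463

625 cis(244°) = -273.9820 - 561.7463i


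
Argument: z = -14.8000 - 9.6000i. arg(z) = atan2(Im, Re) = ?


Re = -14.8, Im = -9.6
arg = atan2(-9.6, -14.8) = -147.0306 degrees

arg(z) = -147.0306 degrees


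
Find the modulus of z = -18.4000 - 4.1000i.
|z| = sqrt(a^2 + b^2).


|z| = sqrt((-18.4)^2 + (-4.1)^2) = sqrt(338.56 + 16.81) = sqrt(355.37) = 18.8513

|z| = 18.8513


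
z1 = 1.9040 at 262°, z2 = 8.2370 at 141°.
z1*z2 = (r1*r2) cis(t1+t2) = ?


r = 1.9040 * 8.2370 = 15.6832
theta = 262° + 141° = 403° = 43° (mod 360)

15.6832 cis(43°)


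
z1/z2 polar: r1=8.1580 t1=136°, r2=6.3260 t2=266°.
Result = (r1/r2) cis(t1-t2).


r = 8.1580 / 6.3260 = 1.2896
theta = 136° - 266° = -130° = 230° (mod 360)

1.2896 cis(230°)


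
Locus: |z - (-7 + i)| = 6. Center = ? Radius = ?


|z - z0| = r is a circle with center z0 and radius r.
Center = (-7, 1), radius = 6

Circle with center (-7, 1) and radius 6


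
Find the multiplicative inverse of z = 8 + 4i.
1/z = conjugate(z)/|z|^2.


|z|^2 = 64+16 = 80
1/z = (8 - 4i)/80

1/z = 0.1000 - 0.0500i


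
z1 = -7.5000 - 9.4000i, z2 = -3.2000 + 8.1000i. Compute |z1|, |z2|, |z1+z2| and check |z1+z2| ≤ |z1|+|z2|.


|z1| = sqrt((-7.5)^2 + (-9.4)^2) = sqrt(144.61) = 12.0254
|z2| = sqrt((-3.2)^2 + 8.1^2) = sqrt(75.85) = 8.7092
z1+z2 = -10.7000 - 1.3000i
|z1+z2| = sqrt(116.18) = 10.7787
|z1|+|z2| = 12.0254 + 8.7092 = 20.7346

|z1+z2| = 10.7787 ≤ |z1|+|z2| = 20.7346 (verified)


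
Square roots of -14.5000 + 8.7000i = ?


|z| = sqrt(210.25+75.69) = 16.9098
sqrt((|z|+a)/2) = sqrt((16.9098+(-14.5))/2) = sqrt(1.2049) = 1.0977
sqrt((|z|-a)/2) = sqrt((16.9098-(-14.5))/2) = sqrt(15.7049) = 3.9629

±(1.0977 + 3.9629i) i.e. 1.0977 + 3.9629i and -1.0977 - 3.9629i


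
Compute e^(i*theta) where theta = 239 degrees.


cos(239°) = -0.5150
sin(239°) = -0.8572

e^(i*239°) = -0.5150 - 0.8572i


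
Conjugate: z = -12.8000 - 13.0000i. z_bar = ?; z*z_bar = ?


z_bar = -12.8000 + 13.0000i
z*z_bar = (-12.8)^2 + (-13)^2 = 163.84 + 169 = 332.84

z_bar = -12.8000 + 13.0000i, z*z_bar = 332.84


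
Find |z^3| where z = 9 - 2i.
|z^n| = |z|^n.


|z| = sqrt(81+4) = sqrt(85) = 9.2195
|z^3| = |z|^3 = (sqrt(85))^3 = 85*sqrt(85)

|z^3| = 85*sqrt(85) ≈ 783.6613


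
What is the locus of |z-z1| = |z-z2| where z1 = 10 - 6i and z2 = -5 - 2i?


Equal distances means the locus is the perpendicular bisector of z1 and z2.
Midpoint = ((10+(-5))/2, (-6+(-2))/2) = (2.5000, -4.0000)

Perpendicular bisector through (2.5000, -4.0000)


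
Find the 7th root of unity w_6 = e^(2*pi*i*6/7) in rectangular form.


Angle = 360*6/7 = 308.5714°
a = cos(308.5714°) = 0.6235
b = sin(308.5714°) = -0.7818

0.6235 - 0.7818i


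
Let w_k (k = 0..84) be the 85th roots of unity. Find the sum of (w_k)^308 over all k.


The roots are w_k = w^k with w = e^(2*pi*i/85), and (w^k)^308 = (w^308)^k.
So S = 1 + u + u^2 + ... + u^(84) with u = w^308.
308 = 3*85 + 53, so 308 is not a multiple of 85: u = (w^85)^3 * w^53 = w^53 ≠ 1 (w is a primitive 85th root), while u^85 = (w^85)^308 = 1.
Geometric series: S = (1 - u^85)/(1 - u) = (1 - 1)/(1 - u) = 0

S = 0


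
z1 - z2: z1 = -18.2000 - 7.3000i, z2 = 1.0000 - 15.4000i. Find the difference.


Real: -18.2 - 1 = -19.2
Imag: -7.3 + 15.4 = 8.1

-19.2000 + 8.1000i


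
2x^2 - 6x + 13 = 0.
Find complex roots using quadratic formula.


disc = (-6)^2 - 4*2*13 = 36 - 104 = -68
sqrt(|disc|) = sqrt(68) = 8.2462
Real part = 6/(2*2) = 1.5000
Imag part = 8.2462/(2*2) = 2.0616

1.5000 ± 2.0616i


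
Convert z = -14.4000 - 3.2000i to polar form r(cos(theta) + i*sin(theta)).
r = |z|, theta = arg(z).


r = sqrt(207.36+10.24) = sqrt(217.6) = 14.7513
theta = atan2(-3.2, -14.4) = -167.4712 degrees

r = 14.7513, theta = -167.4712 degrees


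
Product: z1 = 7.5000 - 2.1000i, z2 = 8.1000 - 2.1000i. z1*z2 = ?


Real = 7.5*8.1 - (-2.1)*(-2.1) = 60.75 - 4.41 = 56.34
Imag = 7.5*(-2.1) + 8.1*(-2.1) = -15.75 - (17.01) = -32.76

56.3400 - 32.7600i


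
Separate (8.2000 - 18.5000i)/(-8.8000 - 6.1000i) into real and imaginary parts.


Multiply by conjugate: (8.2000 - 18.5000i)(-8.8000 + 6.1000i) / ((-8.8)^2 + (-6.1)^2)
Numerator real = 8.2*(-8.8) - (18.5)*(-6.1) = 40.69
Numerator imag = -18.5*(-8.8) - 8.2*(-6.1) = 212.82
Denominator = 114.65
Re(z) = 40.69/114.65 = 0.3549
Im(z) = 212.82/114.65 = 1.8563

Re(z) = 0.3549, Im(z) = 1.8563


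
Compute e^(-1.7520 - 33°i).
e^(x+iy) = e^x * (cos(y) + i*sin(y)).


e^-1.7520 = 0.173427
cos(-33°) = 0.83867
sin(-33°) = -0.54464
Real = 0.173427*0.83867 = 0.1454
Imag = 0.173427*(-0.54464) = -0.0945

0.1454 - 0.0945i


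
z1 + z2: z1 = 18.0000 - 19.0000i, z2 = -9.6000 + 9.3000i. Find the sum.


Real: 18 - 9.6 = 8.4
Imag: -19 + 9.3 = -9.7

8.4000 - 9.7000i


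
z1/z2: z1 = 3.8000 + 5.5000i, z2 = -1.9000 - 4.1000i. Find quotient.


Conjugate of z2 = -1.9000 + 4.1000i
Numerator: (3.8000 + 5.5000i)(-1.9000 + 4.1000i) = -29.7700 + 5.1300i
Denominator: (-1.9)^2 + (-4.1)^2 = 20.42
Result = (-29.7700 + 5.1300i)/20.42

-1.4579 + 0.2512i


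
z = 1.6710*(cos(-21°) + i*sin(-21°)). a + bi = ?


a = 1.6710*cos(-21°) = 1.6710*0.9336 = 1.5600
b = 1.6710*sin(-21°) = 1.6710*(-0.35837) = -0.5988

1.5600 - 0.5988i


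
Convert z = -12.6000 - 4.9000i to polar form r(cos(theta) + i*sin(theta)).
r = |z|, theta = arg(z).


r = sqrt(158.76+24.01) = sqrt(182.77) = 13.5192
theta = atan2(-4.9, -12.6) = -158.7495 degrees

r = 13.5192, theta = -158.7495 degrees


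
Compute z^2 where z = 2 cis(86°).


r^2 = 2^2 = 4
n*theta = 2*86° = 172° = 172° (mod 360)
a = 4*cos(172°) = -3.9611
b = 4*sin(172°) = 0.5567

4 cis(172°) = -3.9611 + 0.5567i


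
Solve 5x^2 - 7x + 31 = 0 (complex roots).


disc = (-7)^2 - 4*5*31 = 49 - 620 = -571
sqrt(|disc|) = sqrt(571) = 23.8956
Real part = 7/(2*5) = 0.7000
Imag part = 23.8956/(2*5) = 2.3896

0.7000 ± 2.3896i


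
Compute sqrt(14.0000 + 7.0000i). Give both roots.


|z| = sqrt(196+49) = 15.6525
sqrt((|z|+a)/2) = sqrt((15.6525+14)/2) = sqrt(14.8262) = 3.8505
sqrt((|z|-a)/2) = sqrt((15.6525-14)/2) = sqrt(0.8262) = 0.9090

±(3.8505 + 0.9090i) i.e. 3.8505 + 0.9090i and -3.8505 - 0.9090i


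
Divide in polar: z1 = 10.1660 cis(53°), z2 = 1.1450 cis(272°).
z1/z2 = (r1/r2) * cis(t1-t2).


r = 10.1660 / 1.1450 = 8.8786
theta = 53° - 272° = -219° = 141° (mod 360)

8.8786 cis(141°)


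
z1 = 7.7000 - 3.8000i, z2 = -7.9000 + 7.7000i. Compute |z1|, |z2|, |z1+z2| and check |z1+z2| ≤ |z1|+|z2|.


|z1| = sqrt(7.7^2 + (-3.8)^2) = sqrt(73.73) = 8.5866
|z2| = sqrt((-7.9)^2 + 7.7^2) = sqrt(121.7) = 11.0318
z1+z2 = -0.2000 + 3.9000i
|z1+z2| = sqrt(15.25) = 3.9051
|z1|+|z2| = 8.5866 + 11.0318 = 19.6184

|z1+z2| = 3.9051 ≤ |z1|+|z2| = 19.6184 (verified)


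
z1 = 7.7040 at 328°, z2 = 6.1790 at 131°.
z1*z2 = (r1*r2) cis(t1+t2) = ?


r = 7.7040 * 6.1790 = 47.6030
theta = 328° + 131° = 459° = 99° (mod 360)

47.6030 cis(99°)


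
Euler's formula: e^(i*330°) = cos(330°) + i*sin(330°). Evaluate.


cos(330°) = 0.8660
sin(330°) = -0.5000

e^(i*330°) = 0.8660 - 0.5000i


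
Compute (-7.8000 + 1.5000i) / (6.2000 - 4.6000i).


Conjugate of z2 = 6.2000 + 4.6000i
Numerator: (-7.8000 + 1.5000i)(6.2000 + 4.6000i) = -55.2600 - 26.5800i
Denominator: 6.2^2 + (-4.6)^2 = 59.6
Result = (-55.2600 - 26.5800i)/59.6

-0.9272 - 0.4460i


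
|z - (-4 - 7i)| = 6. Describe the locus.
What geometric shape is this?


|z - z0| = r is a circle with center z0 and radius r.
Center = (-4, -7), radius = 6

Circle with center (-4, -7) and radius 6


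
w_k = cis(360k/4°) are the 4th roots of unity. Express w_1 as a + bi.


Angle = 360*1/4 = 90°
a = cos(90°) = 0
b = sin(90°) = 1.0000

0 + 1.0000i


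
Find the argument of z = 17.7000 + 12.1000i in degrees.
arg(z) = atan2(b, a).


Re = 17.7, Im = 12.1
arg = atan2(12.1, 17.7) = 34.3571 degrees

arg(z) = 34.3571 degrees


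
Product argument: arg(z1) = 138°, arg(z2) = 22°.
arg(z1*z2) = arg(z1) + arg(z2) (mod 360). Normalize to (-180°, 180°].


arg(z1*z2) = 138° + 22° = 160°
Normalized to (-180°, 180°]: 160°

160°


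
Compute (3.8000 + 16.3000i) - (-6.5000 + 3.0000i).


Real: 3.8 + 6.5 = 10.3
Imag: 16.3 - 3 = 13.3

10.3000 + 13.3000i


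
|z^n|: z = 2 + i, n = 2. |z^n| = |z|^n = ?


|z| = sqrt(4+1) = sqrt(5) = 2.2361
|z^2| = |z|^2 = (sqrt(5))^2 = 5

|z^2| = 5


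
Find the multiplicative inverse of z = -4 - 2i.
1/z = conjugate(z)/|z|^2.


|z|^2 = 16+4 = 20
1/z = (-4 + 2i)/20

1/z = -0.2000 + 0.1000i


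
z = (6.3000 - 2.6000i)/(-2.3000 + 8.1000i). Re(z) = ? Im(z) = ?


Multiply by conjugate: (6.3000 - 2.6000i)(-2.3000 - 8.1000i) / ((-2.3)^2 + 8.1^2)
Numerator real = 6.3*(-2.3) - (2.6)*8.1 = -35.55
Numerator imag = -2.6*(-2.3) - 6.3*8.1 = -45.05
Denominator = 70.9
Re(z) = -35.55/70.9 = -0.5014
Im(z) = -45.05/70.9 = -0.6354

Re(z) = -0.5014, Im(z) = -0.6354


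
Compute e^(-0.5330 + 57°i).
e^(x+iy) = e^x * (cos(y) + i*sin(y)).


e^-0.5330 = 0.58684
cos(57°) = 0.5446
sin(57°) = 0.8387
Real = 0.58684*0.5446 = 0.3196
Imag = 0.58684*0.8387 = 0.4922

0.3196 + 0.4922i


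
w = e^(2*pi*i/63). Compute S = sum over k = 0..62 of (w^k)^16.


The roots are w_k = w^k with w = e^(2*pi*i/63), and (w^k)^16 = (w^16)^k.
So S = 1 + u + u^2 + ... + u^(62) with u = w^16.
16 = 0*63 + 16, so 16 is not a multiple of 63: u = w^16 ≠ 1 (w is a primitive 63th root), while u^63 = (w^63)^16 = 1.
Geometric series: S = (1 - u^63)/(1 - u) = (1 - 1)/(1 - u) = 0

S = 0


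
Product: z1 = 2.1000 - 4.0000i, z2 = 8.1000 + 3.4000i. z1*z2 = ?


Real = 2.1*8.1 - (-4)*3.4 = 17.01 - (-13.6) = 30.61
Imag = 2.1*3.4 + 8.1*(-4) = 7.14 - (32.4) = -25.26

30.6100 - 25.2600i


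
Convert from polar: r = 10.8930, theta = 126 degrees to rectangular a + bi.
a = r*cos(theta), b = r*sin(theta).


a = 10.8930*cos(126°) = 10.8930*(-0.587785) = -6.4027
b = 10.8930*sin(126°) = 10.8930*0.809017 = 8.8126

-6.4027 + 8.8126i


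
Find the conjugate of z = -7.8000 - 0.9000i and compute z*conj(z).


z_bar = -7.8000 + 0.9000i
z*z_bar = (-7.8)^2 + (-0.9)^2 = 60.84 + 0.81 = 61.65

z_bar = -7.8000 + 0.9000i, z*z_bar = 61.65


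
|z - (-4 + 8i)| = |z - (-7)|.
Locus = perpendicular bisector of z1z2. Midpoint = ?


Equal distances means the locus is the perpendicular bisector of z1 and z2.
Midpoint = ((-4+(-7))/2, (8+0)/2) = (-5.5000, 4.0000)

Perpendicular bisector through (-5.5000, 4.0000)


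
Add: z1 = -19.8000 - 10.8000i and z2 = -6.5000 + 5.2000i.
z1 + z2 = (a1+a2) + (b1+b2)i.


Real: -19.8 - 6.5 = -26.3
Imag: -10.8 + 5.2 = -5.6

-26.3000 - 5.6000i


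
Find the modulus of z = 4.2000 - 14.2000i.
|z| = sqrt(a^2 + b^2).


|z| = sqrt(4.2^2 + (-14.2)^2) = sqrt(17.64 + 201.64) = sqrt(219.28) = 14.8081

|z| = 14.8081


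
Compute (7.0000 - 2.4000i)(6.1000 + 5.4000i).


Real = 7*6.1 - (-2.4)*5.4 = 42.7 - (-12.96) = 55.66
Imag = 7*5.4 + 6.1*(-2.4) = 37.8 - (14.64) = 23.16

55.6600 + 23.1600i


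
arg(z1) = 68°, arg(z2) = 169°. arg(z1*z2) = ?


arg(z1*z2) = 68° + 169° = 237°
Normalized to (-180°, 180°]: -123°

-123°


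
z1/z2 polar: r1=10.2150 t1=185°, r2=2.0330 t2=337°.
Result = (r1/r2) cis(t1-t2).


r = 10.2150 / 2.0330 = 5.0246
theta = 185° - 337° = -152° = 208° (mod 360)

5.0246 cis(208°)


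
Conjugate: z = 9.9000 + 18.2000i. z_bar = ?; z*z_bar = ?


z_bar = 9.9000 - 18.2000i
z*z_bar = 9.9^2 + 18.2^2 = 98.01 + 331.24 = 429.25

z_bar = 9.9000 - 18.2000i, z*z_bar = 429.25


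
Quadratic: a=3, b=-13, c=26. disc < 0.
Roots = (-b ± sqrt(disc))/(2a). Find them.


disc = (-13)^2 - 4*3*26 = 169 - 312 = -143
sqrt(|disc|) = sqrt(143) = 11.9583
Real part = 13/(2*3) = 2.1667
Imag part = 11.9583/(2*3) = 1.9930

2.1667 ± 1.9930i


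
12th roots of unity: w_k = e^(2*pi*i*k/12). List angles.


The 12th roots of unity are cis(360k/12°) for k=0..11
Angle step = 360/12 = 30°
Primitive root: cis(30°)
Primitive root = 0.8660 + 0.5000i

12 roots at angles: 0°, 30°, 60°, 90°, 120°, 150°, 180°, 210°, 240°, 270°, 300°, 330°


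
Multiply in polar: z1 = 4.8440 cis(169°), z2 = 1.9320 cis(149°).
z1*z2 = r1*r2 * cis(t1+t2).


r = 4.8440 * 1.9320 = 9.3586
theta = 169° + 149° = 318° = 318° (mod 360)

9.3586 cis(318°)


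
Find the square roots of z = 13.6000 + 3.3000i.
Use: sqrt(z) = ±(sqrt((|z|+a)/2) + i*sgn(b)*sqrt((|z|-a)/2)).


|z| = sqrt(184.96+10.89) = 13.9946
sqrt((|z|+a)/2) = sqrt((13.9946+13.6)/2) = sqrt(13.7973) = 3.7145
sqrt((|z|-a)/2) = sqrt((13.9946-13.6)/2) = sqrt(0.1973) = 0.4442

±(3.7145 + 0.4442i) i.e. 3.7145 + 0.4442i and -3.7145 - 0.4442i


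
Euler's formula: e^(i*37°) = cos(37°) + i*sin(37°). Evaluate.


cos(37°) = 0.7986
sin(37°) = 0.6018

e^(i*37°) = 0.7986 + 0.6018i


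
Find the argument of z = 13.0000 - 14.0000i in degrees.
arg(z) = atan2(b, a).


Re = 13, Im = -14
arg = atan2(-14, 13) = -47.1211 degrees

arg(z) = -47.1211 degrees


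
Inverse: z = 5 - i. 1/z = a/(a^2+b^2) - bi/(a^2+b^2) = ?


|z|^2 = 25+1 = 26
1/z = (5 + 1i)/26

1/z = 0.1923 + 0.0385i


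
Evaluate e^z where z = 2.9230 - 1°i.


e^2.9230 = 18.5970
cos(-1°) = 0.99985
sin(-1°) = -0.017452
Real = 18.5970*0.99985 = 18.5942
Imag = 18.5970*(-0.017452) = -0.3246

18.5942 - 0.3246i


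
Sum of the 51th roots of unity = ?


The sum of all 51th roots of unity is 0.
Geometric series: (1 - w^51)/(1 - w) = (1-1)/(1-w) = 0 since w^51 = 1, w ≠ 1.
Alternatively: coefficient of z^50 in z^51 - 1 is 0.

0


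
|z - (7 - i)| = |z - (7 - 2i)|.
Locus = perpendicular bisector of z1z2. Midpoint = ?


Equal distances means the locus is the perpendicular bisector of z1 and z2.
Midpoint = ((7+7)/2, (-1+(-2))/2) = (7.0000, -1.5000)

Perpendicular bisector through (7.0000, -1.5000)


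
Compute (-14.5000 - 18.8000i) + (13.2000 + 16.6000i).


Real: -14.5 + 13.2 = -1.3
Imag: -18.8 + 16.6 = -2.2

-1.3000 - 2.2000i


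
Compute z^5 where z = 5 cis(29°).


r^5 = 5^5 = 3125
n*theta = 5*29° = 145° = 145° (mod 360)
a = 3125*cos(145°) = -2559.8501
b = 3125*sin(145°) = 1792.4264

3125 cis(145°) = -2559.8501 + 1792.4264i


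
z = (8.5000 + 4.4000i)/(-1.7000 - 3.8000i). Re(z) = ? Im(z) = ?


Multiply by conjugate: (8.5000 + 4.4000i)(-1.7000 + 3.8000i) / ((-1.7)^2 + (-3.8)^2)
Numerator real = 8.5*(-1.7) + 4.4*(-3.8) = -31.17
Numerator imag = 4.4*(-1.7) - 8.5*(-3.8) = 24.82
Denominator = 17.33
Re(z) = -31.17/17.33 = -1.7986
Im(z) = 24.82/17.33 = 1.4322

Re(z) = -1.7986, Im(z) = 1.4322


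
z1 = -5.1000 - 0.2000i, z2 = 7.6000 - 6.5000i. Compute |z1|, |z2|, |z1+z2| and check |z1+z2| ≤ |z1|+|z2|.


|z1| = sqrt((-5.1)^2 + (-0.2)^2) = sqrt(26.05) = 5.1039
|z2| = sqrt(7.6^2 + (-6.5)^2) = sqrt(100.01) = 10.0005
z1+z2 = 2.5000 - 6.7000i
|z1+z2| = sqrt(51.14) = 7.1512
|z1|+|z2| = 5.1039 + 10.0005 = 15.1044

|z1+z2| = 7.1512 ≤ |z1|+|z2| = 15.1044 (verified)


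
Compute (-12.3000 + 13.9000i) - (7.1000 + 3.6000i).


Real: -12.3 - 7.1 = -19.4
Imag: 13.9 - 3.6 = 10.3

-19.4000 + 10.3000i


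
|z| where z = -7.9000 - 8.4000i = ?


|z| = sqrt((-7.9)^2 + (-8.4)^2) = sqrt(62.41 + 70.56) = sqrt(132.97) = 11.5313

|z| = 11.5313


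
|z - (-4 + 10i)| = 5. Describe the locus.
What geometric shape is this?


|z - z0| = r is a circle with center z0 and radius r.
Center = (-4, 10), radius = 5

Circle with center (-4, 10) and radius 5


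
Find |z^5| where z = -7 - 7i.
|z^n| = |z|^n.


|z| = sqrt(49+49) = sqrt(98) = 9.8995
|z^5| = |z|^5 = (sqrt(98))^5 = 98^2 * sqrt(98) = 9604*sqrt(98)

|z^5| = 9604*sqrt(98) ≈ 95074.7494


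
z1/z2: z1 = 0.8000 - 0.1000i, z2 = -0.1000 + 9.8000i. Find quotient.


Conjugate of z2 = -0.1000 - 9.8000i
Numerator: (0.8000 - 0.1000i)(-0.1000 - 9.8000i) = -1.0600 - 7.8300i
Denominator: (-0.1)^2 + 9.8^2 = 96.05
Result = (-1.0600 - 7.8300i)/96.05

-0.0110 - 0.0815i


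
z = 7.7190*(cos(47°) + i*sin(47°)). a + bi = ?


a = 7.7190*cos(47°) = 7.7190*0.681998 = 5.2643
b = 7.7190*sin(47°) = 7.7190*0.73135 = 5.6453

5.2643 + 5.6453i


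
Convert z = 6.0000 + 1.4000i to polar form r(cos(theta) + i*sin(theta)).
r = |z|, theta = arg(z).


r = sqrt(36+1.96) = sqrt(37.96) = 6.1612
theta = atan2(1.4, 6) = 13.1340 degrees

r = 6.1612, theta = 13.1340 degrees


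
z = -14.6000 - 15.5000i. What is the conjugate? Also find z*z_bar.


z_bar = -14.6000 + 15.5000i
z*z_bar = (-14.6)^2 + (-15.5)^2 = 213.16 + 240.25 = 453.41

z_bar = -14.6000 + 15.5000i, z*z_bar = 453.41


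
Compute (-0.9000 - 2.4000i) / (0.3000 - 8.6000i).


Conjugate of z2 = 0.3000 + 8.6000i
Numerator: (-0.9000 - 2.4000i)(0.3000 + 8.6000i) = 20.3700 - 8.4600i
Denominator: 0.3^2 + (-8.6)^2 = 74.05
Result = (20.3700 - 8.4600i)/74.05

0.2751 - 0.1142i


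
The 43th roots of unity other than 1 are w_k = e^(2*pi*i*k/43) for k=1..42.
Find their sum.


With w = e^(2*pi*i/43), all 43 of the 43th roots of unity w^0 = 1, w, ..., w^(42) sum to 0: 1 + w + ... + w^(42) = (1 - w^43)/(1 - w) = 0 since w^43 = 1, w ≠ 1.
Removing the root 1: w + w^2 + ... + w^(42) = 0 - 1 = -1

Sum = -1


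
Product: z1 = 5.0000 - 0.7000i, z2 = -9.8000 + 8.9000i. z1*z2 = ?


Real = 5*(-9.8) - (-0.7)*8.9 = -49 - (-6.23) = -42.77
Imag = 5*8.9 - (9.8)*(-0.7) = 44.5 + 6.86 = 51.36

-42.7700 + 51.3600i


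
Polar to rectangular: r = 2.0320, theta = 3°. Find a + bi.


a = 2.0320*cos(3°) = 2.0320*0.9986 = 2.0292
b = 2.0320*sin(3°) = 2.0320*0.0523 = 0.1063

2.0292 + 0.1063i


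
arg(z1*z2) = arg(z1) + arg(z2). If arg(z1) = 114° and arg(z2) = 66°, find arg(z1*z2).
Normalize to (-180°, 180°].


arg(z1*z2) = 114° + 66° = 180°
Normalized to (-180°, 180°]: 180°

180°


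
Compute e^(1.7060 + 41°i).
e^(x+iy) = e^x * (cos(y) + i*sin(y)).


e^1.7060 = 5.50689
cos(41°) = 0.75471
sin(41°) = 0.656059
Real = 5.50689*0.75471 = 4.1561
Imag = 5.50689*0.656059 = 3.6128

4.1561 + 3.6128i


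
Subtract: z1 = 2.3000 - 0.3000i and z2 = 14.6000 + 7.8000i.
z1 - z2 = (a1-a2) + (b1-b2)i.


Real: 2.3 - 14.6 = -12.3
Imag: -0.3 - 7.8 = -8.1

-12.3000 - 8.1000i


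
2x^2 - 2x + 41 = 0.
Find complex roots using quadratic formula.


disc = (-2)^2 - 4*2*41 = 4 - 328 = -324
sqrt(|disc|) = sqrt(324) = 18.0000
Real part = 2/(2*2) = 0.5000
Imag part = 18.0000/(2*2) = 4.5000

0.5000 ± 4.5000i


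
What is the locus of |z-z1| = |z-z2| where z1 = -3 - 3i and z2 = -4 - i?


Equal distances means the locus is the perpendicular bisector of z1 and z2.
Midpoint = ((-3+(-4))/2, (-3+(-1))/2) = (-3.5000, -2.0000)

Perpendicular bisector through (-3.5000, -2.0000)


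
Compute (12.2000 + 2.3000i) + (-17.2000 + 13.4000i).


Real: 12.2 - 17.2 = -5
Imag: 2.3 + 13.4 = 15.7

-5.0000 + 15.7000i


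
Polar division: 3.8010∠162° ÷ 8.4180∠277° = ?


r = 3.8010 / 8.4180 = 0.4515
theta = 162° - 277° = -115° = 245° (mod 360)

0.4515 cis(245°)
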